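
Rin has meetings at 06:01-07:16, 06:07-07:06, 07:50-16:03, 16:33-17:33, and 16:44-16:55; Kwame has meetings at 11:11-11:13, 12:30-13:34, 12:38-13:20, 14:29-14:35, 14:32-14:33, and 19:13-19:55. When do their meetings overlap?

A, merged: 06:01–07:16, 07:50–16:03, 16:33–17:33.
B, merged: 11:11–11:13, 12:30–13:34, 14:29–14:35, 19:13–19:55.
06:01–07:16: no overlap with the second set.
07:50–16:03 meets the second set on 11:11–11:13, 12:30–13:34, 14:29–14:35.
16:33–17:33: no overlap with the second set.

11:11–11:13, 12:30–13:34, 14:29–14:35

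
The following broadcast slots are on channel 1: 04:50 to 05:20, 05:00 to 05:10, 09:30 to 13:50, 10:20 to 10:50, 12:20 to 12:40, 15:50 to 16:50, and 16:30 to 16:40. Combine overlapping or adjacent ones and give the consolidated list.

05:00-05:10 overlaps/touches 04:50-05:20 → extend to 04:50-05:20.
09:30-13:50 is disjoint → start new block.
10:20-10:50 overlaps/touches 09:30-13:50 → extend to 09:30-13:50.
12:20-12:40 overlaps/touches 09:30-13:50 → extend to 09:30-13:50.
15:50-16:50 is disjoint → start new block.
16:30-16:40 overlaps/touches 15:50-16:50 → extend to 15:50-16:50.

04:50-05:20, 09:30-13:50, 15:50-16:50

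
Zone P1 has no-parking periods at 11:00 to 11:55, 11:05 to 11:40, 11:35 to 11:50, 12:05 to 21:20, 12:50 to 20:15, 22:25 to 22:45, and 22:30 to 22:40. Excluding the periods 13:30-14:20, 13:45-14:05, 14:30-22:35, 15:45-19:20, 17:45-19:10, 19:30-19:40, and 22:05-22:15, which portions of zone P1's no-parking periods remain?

Merge the first list: 11:00-11:55, 12:05-21:20, 22:25-22:45.
Merge the second list: 13:30-14:20, 14:30-22:35.
11:00-11:55: no B overlap → unchanged.
12:05-21:20 minus B → 12:05-13:30, 14:20-14:30.
22:25-22:45 minus B → 22:35-22:45.

11:00-11:55, 12:05-13:30, 14:20-14:30, 22:35-22:45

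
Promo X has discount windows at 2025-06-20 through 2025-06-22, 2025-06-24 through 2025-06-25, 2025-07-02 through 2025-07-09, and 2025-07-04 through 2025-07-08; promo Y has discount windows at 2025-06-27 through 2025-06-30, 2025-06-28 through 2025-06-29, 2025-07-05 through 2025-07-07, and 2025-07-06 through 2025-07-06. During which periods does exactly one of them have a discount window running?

Merge the first list: 2025-06-20 through 2025-06-22, 2025-06-24 through 2025-06-25, 2025-07-02 through 2025-07-09.
Merge the second list: 2025-06-27 through 2025-06-30, 2025-07-05 through 2025-07-07.
A but not B: 2025-06-20 through 2025-06-22, 2025-06-24 through 2025-06-25, 2025-07-02 through 2025-07-04, 2025-07-08 through 2025-07-09.
B but not A: 2025-06-27 through 2025-06-30.
Combining gives A △ B.

2025-06-20 through 2025-06-22, 2025-06-24 through 2025-06-25, 2025-06-27 through 2025-06-30, 2025-07-02 through 2025-07-04, 2025-07-08 through 2025-07-09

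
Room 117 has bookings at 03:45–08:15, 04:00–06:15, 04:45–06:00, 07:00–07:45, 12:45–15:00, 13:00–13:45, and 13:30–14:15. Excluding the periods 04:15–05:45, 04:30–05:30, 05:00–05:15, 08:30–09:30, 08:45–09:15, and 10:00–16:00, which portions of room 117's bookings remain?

Merge the first list: 03:45–08:15, 12:45–15:00.
Merge the second list: 04:15–05:45, 08:30–09:30, 10:00–16:00.
03:45–08:15 \ B = 03:45–04:15, 05:45–08:15.
12:45–15:00: entirely removed.

03:45–04:15, 05:45–08:15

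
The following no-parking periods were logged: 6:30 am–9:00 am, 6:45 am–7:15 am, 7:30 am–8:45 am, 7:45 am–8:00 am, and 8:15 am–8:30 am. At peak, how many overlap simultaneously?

3

At 7:45 am, 3 of the intervals are simultaneously active.
No point has more.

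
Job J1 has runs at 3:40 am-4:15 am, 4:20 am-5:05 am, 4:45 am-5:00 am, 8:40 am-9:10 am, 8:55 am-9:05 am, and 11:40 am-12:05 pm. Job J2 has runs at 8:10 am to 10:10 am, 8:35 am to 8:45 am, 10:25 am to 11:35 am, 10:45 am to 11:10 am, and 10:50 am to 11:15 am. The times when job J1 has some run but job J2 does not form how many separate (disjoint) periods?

3

A, merged: 3:40 am-4:15 am, 4:20 am-5:05 am, 8:40 am-9:10 am, 11:40 am-12:05 pm.
B, merged: 8:10 am-10:10 am, 10:25 am-11:35 am.
A \ B = 3:40 am-4:15 am, 4:20 am-5:05 am, 11:40 am-12:05 pm.
That is 3 disjoint pieces.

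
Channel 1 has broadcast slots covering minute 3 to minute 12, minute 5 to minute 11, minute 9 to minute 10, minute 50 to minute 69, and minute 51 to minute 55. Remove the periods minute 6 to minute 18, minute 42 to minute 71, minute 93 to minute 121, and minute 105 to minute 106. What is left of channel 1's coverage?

First set merges to minute 3 to minute 12, minute 50 to minute 69.
Second set merges to minute 6 to minute 18, minute 42 to minute 71, minute 93 to minute 121.
minute 3 to minute 12 minus B → minute 3 to minute 6.
minute 50 to minute 69: fully covered by B → removed.

minute 3 to minute 6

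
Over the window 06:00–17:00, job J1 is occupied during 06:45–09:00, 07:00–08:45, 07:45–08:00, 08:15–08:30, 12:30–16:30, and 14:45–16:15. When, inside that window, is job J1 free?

06:00-06:45, 09:00-12:30, 16:30-17:00

The merged coverage is 06:45-09:00, 12:30-16:30.
Gaps within 06:00-17:00: 06:00-06:45, 09:00-12:30, 16:30-17:00.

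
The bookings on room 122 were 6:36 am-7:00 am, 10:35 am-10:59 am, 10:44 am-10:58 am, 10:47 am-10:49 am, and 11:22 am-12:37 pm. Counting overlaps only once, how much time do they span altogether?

Merged: 6:36 am–7:00 am, 10:35 am–10:59 am, 11:22 am–12:37 pm.
Lengths: 24 min + 24 min + 1 h 15 min = 2 h 3 min.

2 h 3 min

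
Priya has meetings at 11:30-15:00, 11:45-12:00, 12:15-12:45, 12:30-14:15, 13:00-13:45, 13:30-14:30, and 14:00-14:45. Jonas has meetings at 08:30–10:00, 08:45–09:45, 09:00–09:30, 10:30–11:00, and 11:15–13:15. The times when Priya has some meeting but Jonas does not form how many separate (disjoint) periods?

Merge the first list: 11:30-15:00.
Merge the second list: 08:30-10:00, 10:30-11:00, 11:15-13:15.
A \ B = 13:15-15:00.
That is 1 disjoint piece.

1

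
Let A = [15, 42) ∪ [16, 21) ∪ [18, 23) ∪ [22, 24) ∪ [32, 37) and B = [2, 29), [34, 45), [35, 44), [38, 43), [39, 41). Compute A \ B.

First set merges to [15, 42).
Second set merges to [2, 29), [34, 45).
[15, 42) minus B → [29, 34).

[29, 34)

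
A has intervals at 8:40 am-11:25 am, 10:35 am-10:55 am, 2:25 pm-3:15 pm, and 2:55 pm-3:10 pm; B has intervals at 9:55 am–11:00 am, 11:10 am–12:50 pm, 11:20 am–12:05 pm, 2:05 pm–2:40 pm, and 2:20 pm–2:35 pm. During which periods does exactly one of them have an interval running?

8:40 am–9:55 am, 11:00 am–11:10 am, 11:25 am–12:50 pm, 2:05 pm–2:25 pm, 2:40 pm–3:15 pm

A, merged: 8:40 am–11:25 am, 2:25 pm–3:15 pm.
B, merged: 9:55 am–11:00 am, 11:10 am–12:50 pm, 2:05 pm–2:40 pm.
Only in the first: 8:40 am–9:55 am, 11:00 am–11:10 am, 2:40 pm–3:15 pm.
Only in the second: 11:25 am–12:50 pm, 2:05 pm–2:25 pm.
Together these are the periods covered by exactly one.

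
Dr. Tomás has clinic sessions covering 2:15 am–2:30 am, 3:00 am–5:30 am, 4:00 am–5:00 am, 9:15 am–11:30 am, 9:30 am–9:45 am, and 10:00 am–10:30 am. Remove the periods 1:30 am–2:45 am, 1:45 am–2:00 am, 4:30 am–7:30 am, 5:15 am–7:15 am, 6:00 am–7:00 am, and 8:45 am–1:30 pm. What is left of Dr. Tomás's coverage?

3:00 am-4:30 am

A, merged: 2:15 am-2:30 am, 3:00 am-5:30 am, 9:15 am-11:30 am.
B, merged: 1:30 am-2:45 am, 4:30 am-7:30 am, 8:45 am-1:30 pm.
2:15 am-2:30 am lies entirely inside B → drops out.
3:00 am-5:30 am with B removed leaves 3:00 am-4:30 am.
9:15 am-11:30 am lies entirely inside B → drops out.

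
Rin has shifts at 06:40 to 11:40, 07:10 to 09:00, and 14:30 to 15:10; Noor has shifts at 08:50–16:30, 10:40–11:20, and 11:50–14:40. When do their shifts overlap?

Merge the first list: 06:40-11:40, 14:30-15:10.
Merge the second list: 08:50-16:30.
06:40-11:40 ∩ B → 08:50-11:40.
14:30-15:10 ∩ B → 14:30-15:10.

08:50-11:40, 14:30-15:10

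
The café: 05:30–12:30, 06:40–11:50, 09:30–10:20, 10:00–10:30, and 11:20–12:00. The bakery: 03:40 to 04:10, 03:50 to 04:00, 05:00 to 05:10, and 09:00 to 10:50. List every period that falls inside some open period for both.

09:00–10:50

First set merges to 05:30–12:30.
Second set merges to 03:40–04:10, 05:00–05:10, 09:00–10:50.
05:30–12:30 overlaps B on 09:00–10:50.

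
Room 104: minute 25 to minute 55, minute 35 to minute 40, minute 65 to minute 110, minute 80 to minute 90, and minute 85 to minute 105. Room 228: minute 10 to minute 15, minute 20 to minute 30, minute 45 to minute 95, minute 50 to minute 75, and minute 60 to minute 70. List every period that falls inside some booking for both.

minute 25 to minute 30, minute 45 to minute 55, minute 65 to minute 95

Merge the first list: minute 25 to minute 55, minute 65 to minute 110.
Merge the second list: minute 10 to minute 15, minute 20 to minute 30, minute 45 to minute 95.
minute 25 to minute 55 meets the second set on minute 25 to minute 30, minute 45 to minute 55.
minute 65 to minute 110 meets the second set on minute 65 to minute 95.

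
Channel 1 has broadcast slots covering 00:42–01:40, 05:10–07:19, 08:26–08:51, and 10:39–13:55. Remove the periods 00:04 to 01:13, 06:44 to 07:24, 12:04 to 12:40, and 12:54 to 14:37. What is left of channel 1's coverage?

00:42-01:40 with B removed leaves 01:13-01:40.
05:10-07:19 with B removed leaves 05:10-06:44.
08:26-08:51 is untouched.
10:39-13:55 with B removed leaves 10:39-12:04, 12:40-12:54.

01:13-01:40, 05:10-06:44, 08:26-08:51, 10:39-12:04, 12:40-12:54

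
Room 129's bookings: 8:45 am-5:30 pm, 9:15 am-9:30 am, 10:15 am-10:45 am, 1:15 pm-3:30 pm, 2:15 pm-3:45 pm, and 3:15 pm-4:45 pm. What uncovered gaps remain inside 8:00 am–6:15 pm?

Covered (merged): 8:45 am-5:30 pm.
Uncovered inside 8:00 am-6:15 pm: 8:00 am-8:45 am, 5:30 pm-6:15 pm.

8:00 am-8:45 am, 5:30 pm-6:15 pm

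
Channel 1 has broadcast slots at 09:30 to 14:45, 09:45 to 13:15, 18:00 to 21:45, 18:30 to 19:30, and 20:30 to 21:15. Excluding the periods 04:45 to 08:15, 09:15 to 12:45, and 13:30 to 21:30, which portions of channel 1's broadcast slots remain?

Merge the first list: 09:30-14:45, 18:00-21:45.
09:30-14:45 with B removed leaves 12:45-13:30.
18:00-21:45 with B removed leaves 21:30-21:45.

12:45-13:30, 21:30-21:45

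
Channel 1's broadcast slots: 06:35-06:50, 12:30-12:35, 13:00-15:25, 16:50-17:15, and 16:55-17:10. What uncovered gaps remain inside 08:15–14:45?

After merging, the occupied span is 06:35-06:50, 12:30-12:35, 13:00-15:25, 16:50-17:15.
Complement within 08:15-14:45: 08:15-12:30, 12:35-13:00.

08:15-12:30, 12:35-13:00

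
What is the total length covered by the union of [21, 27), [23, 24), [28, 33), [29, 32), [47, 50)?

Merged: [21, 27), [28, 33), [47, 50).
Lengths: 6 + 5 + 3 = 14.

14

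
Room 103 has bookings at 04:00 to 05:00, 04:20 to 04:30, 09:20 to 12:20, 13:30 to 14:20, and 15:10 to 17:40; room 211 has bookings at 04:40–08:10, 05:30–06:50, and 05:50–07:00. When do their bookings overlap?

Merge the first list: 04:00–05:00, 09:20–12:20, 13:30–14:20, 15:10–17:40.
Merge the second list: 04:40–08:10.
04:00–05:00 meets the second set on 04:40–05:00.
09:20–12:20: no overlap with the second set.
13:30–14:20: no overlap with the second set.
15:10–17:40: no overlap with the second set.

04:40–05:00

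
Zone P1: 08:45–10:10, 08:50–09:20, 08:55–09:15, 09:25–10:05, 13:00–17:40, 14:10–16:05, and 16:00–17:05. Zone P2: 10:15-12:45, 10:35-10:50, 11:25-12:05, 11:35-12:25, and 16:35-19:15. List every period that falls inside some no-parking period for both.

16:35–17:40

Merge the first list: 08:45–10:10, 13:00–17:40.
Merge the second list: 10:15–12:45, 16:35–19:15.
08:45–10:10 meets no B interval.
13:00–17:40 ∩ B → 16:35–17:40.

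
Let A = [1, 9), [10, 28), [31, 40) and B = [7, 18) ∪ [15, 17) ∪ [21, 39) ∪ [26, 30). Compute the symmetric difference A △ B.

[1, 7) ∪ [9, 10) ∪ [18, 21) ∪ [28, 31) ∪ [39, 40)

Merge the second list: [7, 18), [21, 39).
A but not B: [1, 7), [18, 21), [39, 40).
B but not A: [9, 10), [28, 31).
Combining gives A △ B.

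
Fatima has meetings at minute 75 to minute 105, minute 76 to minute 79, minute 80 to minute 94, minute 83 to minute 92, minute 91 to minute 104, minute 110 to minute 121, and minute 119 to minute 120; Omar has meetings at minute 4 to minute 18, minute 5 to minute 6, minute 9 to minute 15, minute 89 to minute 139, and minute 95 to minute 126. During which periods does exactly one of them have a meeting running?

minute 4 to minute 18, minute 75 to minute 89, minute 105 to minute 110, minute 121 to minute 139

A, merged: minute 75 to minute 105, minute 110 to minute 121.
B, merged: minute 4 to minute 18, minute 89 to minute 139.
A but not B: minute 75 to minute 89.
B but not A: minute 4 to minute 18, minute 105 to minute 110, minute 121 to minute 139.
Combining gives A △ B.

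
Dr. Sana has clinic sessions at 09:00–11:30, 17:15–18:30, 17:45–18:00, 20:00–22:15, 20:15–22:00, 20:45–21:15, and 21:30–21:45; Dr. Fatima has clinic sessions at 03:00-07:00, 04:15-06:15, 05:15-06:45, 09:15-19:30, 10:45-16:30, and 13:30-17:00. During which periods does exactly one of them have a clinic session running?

Merge the first list: 09:00-11:30, 17:15-18:30, 20:00-22:15.
Merge the second list: 03:00-07:00, 09:15-19:30.
A but not B: 09:00-09:15, 20:00-22:15.
B but not A: 03:00-07:00, 11:30-17:15, 18:30-19:30.
Combining gives A △ B.

03:00-07:00, 09:00-09:15, 11:30-17:15, 18:30-19:30, 20:00-22:15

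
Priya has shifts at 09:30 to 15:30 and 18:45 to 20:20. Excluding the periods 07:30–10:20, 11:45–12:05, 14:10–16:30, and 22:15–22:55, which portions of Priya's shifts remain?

10:20–11:45, 12:05–14:10, 18:45–20:20

09:30–15:30 \ B = 10:20–11:45, 12:05–14:10.
18:45–20:20: nothing removed.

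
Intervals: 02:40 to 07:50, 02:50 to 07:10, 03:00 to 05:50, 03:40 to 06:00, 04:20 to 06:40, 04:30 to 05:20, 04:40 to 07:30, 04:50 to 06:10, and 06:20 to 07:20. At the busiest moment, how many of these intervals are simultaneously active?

Sweep endpoints in order; track running count of active intervals.
Peak of 8 reached at 04:50.

8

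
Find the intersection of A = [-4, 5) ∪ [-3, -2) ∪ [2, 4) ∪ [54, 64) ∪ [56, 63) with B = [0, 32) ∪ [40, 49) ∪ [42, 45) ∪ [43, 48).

[0, 5)

A, merged: [-4, 5), [54, 64).
B, merged: [0, 32), [40, 49).
[-4, 5) meets the second set on [0, 5).
[54, 64): no overlap with the second set.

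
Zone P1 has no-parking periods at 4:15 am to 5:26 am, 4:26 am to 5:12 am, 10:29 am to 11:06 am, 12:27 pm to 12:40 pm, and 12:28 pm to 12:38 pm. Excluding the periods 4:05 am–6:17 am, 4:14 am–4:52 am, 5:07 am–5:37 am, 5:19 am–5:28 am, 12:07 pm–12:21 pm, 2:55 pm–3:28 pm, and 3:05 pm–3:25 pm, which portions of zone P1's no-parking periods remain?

Merge the first list: 4:15 am–5:26 am, 10:29 am–11:06 am, 12:27 pm–12:40 pm.
Merge the second list: 4:05 am–6:17 am, 12:07 pm–12:21 pm, 2:55 pm–3:28 pm.
4:15 am–5:26 am: entirely removed.
10:29 am–11:06 am: nothing removed.
12:27 pm–12:40 pm: nothing removed.

10:29 am–11:06 am, 12:27 pm–12:40 pm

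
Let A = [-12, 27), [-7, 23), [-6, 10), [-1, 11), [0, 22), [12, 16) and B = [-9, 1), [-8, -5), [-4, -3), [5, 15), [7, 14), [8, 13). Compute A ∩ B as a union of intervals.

[-9, 1) ∪ [5, 15)

First set merges to [-12, 27).
Second set merges to [-9, 1), [5, 15).
[-12, 27) overlaps B on [-9, 1), [5, 15).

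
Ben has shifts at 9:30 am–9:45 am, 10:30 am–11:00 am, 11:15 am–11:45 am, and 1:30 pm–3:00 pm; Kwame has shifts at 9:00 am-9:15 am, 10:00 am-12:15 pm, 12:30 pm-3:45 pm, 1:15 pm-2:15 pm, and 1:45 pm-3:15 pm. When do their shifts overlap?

10:30 am-11:00 am, 11:15 am-11:45 am, 1:30 pm-3:00 pm

B, merged: 9:00 am-9:15 am, 10:00 am-12:15 pm, 12:30 pm-3:45 pm.
9:30 am-9:45 am falls entirely outside B.
10:30 am-11:00 am overlaps B on 10:30 am-11:00 am.
11:15 am-11:45 am overlaps B on 11:15 am-11:45 am.
1:30 pm-3:00 pm overlaps B on 1:30 pm-3:00 pm.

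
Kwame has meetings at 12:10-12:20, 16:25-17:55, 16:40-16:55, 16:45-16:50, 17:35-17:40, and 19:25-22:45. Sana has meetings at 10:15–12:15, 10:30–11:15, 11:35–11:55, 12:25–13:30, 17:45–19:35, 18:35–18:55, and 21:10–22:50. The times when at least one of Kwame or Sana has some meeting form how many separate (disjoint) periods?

First set merges to 12:10–12:20, 16:25–17:55, 19:25–22:45.
Second set merges to 10:15–12:15, 12:25–13:30, 17:45–19:35, 21:10–22:50.
A ∪ B = 10:15–12:20, 12:25–13:30, 16:25–22:50.
That is 3 disjoint pieces.

3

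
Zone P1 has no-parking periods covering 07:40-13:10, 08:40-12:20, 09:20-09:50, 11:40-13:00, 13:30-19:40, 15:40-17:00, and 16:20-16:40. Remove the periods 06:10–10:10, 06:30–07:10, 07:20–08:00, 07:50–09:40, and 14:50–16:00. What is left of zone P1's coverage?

10:10–13:10, 13:30–14:50, 16:00–19:40

First set merges to 07:40–13:10, 13:30–19:40.
Second set merges to 06:10–10:10, 14:50–16:00.
07:40–13:10 with B removed leaves 10:10–13:10.
13:30–19:40 with B removed leaves 13:30–14:50, 16:00–19:40.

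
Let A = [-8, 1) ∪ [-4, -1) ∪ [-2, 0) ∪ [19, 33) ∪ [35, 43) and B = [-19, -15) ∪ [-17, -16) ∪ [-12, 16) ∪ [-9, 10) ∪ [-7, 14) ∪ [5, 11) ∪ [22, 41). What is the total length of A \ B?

Merge the first list: [-8, 1), [19, 33), [35, 43).
Merge the second list: [-19, -15), [-12, 16), [22, 41).
A \ B = [19, 22), [41, 43).
Total: 3 + 2 = 5.

5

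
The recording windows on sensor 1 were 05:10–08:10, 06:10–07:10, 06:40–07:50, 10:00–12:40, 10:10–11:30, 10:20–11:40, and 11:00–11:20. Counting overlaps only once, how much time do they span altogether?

5 h 40 min

Merged: 05:10–08:10, 10:00–12:40.
Lengths: 3 h + 2 h 40 min = 5 h 40 min.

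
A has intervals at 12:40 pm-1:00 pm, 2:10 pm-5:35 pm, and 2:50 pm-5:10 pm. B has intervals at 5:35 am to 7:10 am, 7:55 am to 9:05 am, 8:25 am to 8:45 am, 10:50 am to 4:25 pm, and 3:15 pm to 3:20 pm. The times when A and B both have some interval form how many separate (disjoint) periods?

Merge the first list: 12:40 pm-1:00 pm, 2:10 pm-5:35 pm.
Merge the second list: 5:35 am-7:10 am, 7:55 am-9:05 am, 10:50 am-4:25 pm.
A ∩ B = 12:40 pm-1:00 pm, 2:10 pm-4:25 pm.
That is 2 disjoint pieces.

2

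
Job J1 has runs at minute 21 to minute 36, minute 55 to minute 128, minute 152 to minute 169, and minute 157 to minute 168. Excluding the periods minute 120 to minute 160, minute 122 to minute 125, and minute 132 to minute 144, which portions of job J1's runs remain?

First set merges to minute 21 to minute 36, minute 55 to minute 128, minute 152 to minute 169.
Second set merges to minute 120 to minute 160.
minute 21 to minute 36 is untouched.
minute 55 to minute 128 with B removed leaves minute 55 to minute 120.
minute 152 to minute 169 with B removed leaves minute 160 to minute 169.

minute 21 to minute 36, minute 55 to minute 120, minute 160 to minute 169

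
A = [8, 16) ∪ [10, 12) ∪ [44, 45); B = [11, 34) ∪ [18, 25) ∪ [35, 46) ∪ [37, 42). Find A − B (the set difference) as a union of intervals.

[8, 11)

First set merges to [8, 16), [44, 45).
Second set merges to [11, 34), [35, 46).
[8, 16) \ B = [8, 11).
[44, 45): entirely removed.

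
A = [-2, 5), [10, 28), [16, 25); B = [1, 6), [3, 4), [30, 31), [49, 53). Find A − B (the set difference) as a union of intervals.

[-2, 1) ∪ [10, 28)

First set merges to [-2, 5), [10, 28).
Second set merges to [1, 6), [30, 31), [49, 53).
[-2, 5) with B removed leaves [-2, 1).
[10, 28) is untouched.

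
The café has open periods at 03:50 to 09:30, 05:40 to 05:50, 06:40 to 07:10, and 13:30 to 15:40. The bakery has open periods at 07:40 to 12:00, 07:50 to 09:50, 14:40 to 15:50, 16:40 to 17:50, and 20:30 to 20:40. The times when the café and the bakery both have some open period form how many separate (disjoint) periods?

2

First set merges to 03:50-09:30, 13:30-15:40.
Second set merges to 07:40-12:00, 14:40-15:50, 16:40-17:50, 20:30-20:40.
A ∩ B = 07:40-09:30, 14:40-15:40.
That is 2 disjoint pieces.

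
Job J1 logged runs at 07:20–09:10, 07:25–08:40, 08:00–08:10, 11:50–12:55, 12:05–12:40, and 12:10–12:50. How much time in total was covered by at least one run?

2 h 55 min

Merged: 07:20–09:10, 11:50–12:55.
Lengths: 1 h 50 min + 1 h 5 min = 2 h 55 min.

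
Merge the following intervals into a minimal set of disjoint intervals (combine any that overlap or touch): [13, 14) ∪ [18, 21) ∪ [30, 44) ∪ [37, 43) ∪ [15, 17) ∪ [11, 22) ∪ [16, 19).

Sort by start: [11, 22), [13, 14), [15, 17), [16, 19), [18, 21), [30, 44), [37, 43).
[13, 14) overlaps/touches [11, 22) → extend to [11, 22).
[15, 17) overlaps/touches [11, 22) → extend to [11, 22).
[16, 19) overlaps/touches [11, 22) → extend to [11, 22).
[18, 21) overlaps/touches [11, 22) → extend to [11, 22).
[30, 44) is disjoint → start new block.
[37, 43) overlaps/touches [30, 44) → extend to [30, 44).

[11, 22) ∪ [30, 44)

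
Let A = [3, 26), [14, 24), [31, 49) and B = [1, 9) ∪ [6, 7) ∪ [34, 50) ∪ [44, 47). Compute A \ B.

A, merged: [3, 26), [31, 49).
B, merged: [1, 9), [34, 50).
[3, 26) with B removed leaves [9, 26).
[31, 49) with B removed leaves [31, 34).

[9, 26) ∪ [31, 34)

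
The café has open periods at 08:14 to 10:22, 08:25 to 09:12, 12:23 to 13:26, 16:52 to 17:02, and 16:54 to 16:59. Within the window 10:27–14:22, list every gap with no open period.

10:27-12:23, 13:26-14:22

After merging, the occupied span is 08:14-10:22, 12:23-13:26, 16:52-17:02.
Complement within 10:27-14:22: 10:27-12:23, 13:26-14:22.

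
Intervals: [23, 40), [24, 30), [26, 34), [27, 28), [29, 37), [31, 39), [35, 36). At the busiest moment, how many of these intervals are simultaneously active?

At 27, 4 of the intervals are simultaneously active.
No point has more.

4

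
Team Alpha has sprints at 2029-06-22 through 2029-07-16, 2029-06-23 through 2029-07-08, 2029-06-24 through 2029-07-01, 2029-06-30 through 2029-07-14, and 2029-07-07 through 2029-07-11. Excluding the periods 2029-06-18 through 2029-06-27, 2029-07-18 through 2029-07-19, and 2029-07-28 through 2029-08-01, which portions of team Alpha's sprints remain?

2029-06-28 through 2029-07-16

First set merges to 2029-06-22 through 2029-07-16.
2029-06-22 through 2029-07-16 minus B → 2029-06-28 through 2029-07-16.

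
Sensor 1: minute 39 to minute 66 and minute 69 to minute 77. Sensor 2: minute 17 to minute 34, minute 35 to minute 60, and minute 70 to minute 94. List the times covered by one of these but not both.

minute 17 to minute 34, minute 35 to minute 39, minute 60 to minute 66, minute 69 to minute 70, minute 77 to minute 94

A \ B = minute 60 to minute 66, minute 69 to minute 70.
B \ A = minute 17 to minute 34, minute 35 to minute 39, minute 77 to minute 94.
Union of the two gives the symmetric difference.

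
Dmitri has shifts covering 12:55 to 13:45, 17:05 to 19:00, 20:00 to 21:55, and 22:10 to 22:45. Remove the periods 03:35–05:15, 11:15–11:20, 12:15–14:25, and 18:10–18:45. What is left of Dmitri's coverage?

17:05-18:10, 18:45-19:00, 20:00-21:55, 22:10-22:45

12:55-13:45: fully covered by B → removed.
17:05-19:00 minus B → 17:05-18:10, 18:45-19:00.
20:00-21:55: no B overlap → unchanged.
22:10-22:45: no B overlap → unchanged.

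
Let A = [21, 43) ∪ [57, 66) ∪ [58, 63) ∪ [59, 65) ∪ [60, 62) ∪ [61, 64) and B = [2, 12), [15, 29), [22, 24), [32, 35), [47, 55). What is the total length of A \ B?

20

First set merges to [21, 43), [57, 66).
Second set merges to [2, 12), [15, 29), [32, 35), [47, 55).
A \ B = [29, 32), [35, 43), [57, 66).
Total: 3 + 8 + 9 = 20.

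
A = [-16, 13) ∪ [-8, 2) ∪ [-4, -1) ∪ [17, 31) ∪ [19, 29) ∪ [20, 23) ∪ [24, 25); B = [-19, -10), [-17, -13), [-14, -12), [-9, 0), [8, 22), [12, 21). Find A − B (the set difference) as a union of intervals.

Merge the first list: [-16, 13), [17, 31).
Merge the second list: [-19, -10), [-9, 0), [8, 22).
[-16, 13) \ B = [-10, -9), [0, 8).
[17, 31) \ B = [22, 31).

[-10, -9) ∪ [0, 8) ∪ [22, 31)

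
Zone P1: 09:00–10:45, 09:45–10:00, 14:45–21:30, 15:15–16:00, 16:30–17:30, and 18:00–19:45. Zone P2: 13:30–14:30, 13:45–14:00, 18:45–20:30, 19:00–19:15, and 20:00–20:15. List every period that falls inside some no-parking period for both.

18:45–20:30

Merge the first list: 09:00–10:45, 14:45–21:30.
Merge the second list: 13:30–14:30, 18:45–20:30.
09:00–10:45 meets no B interval.
14:45–21:30 ∩ B → 18:45–20:30.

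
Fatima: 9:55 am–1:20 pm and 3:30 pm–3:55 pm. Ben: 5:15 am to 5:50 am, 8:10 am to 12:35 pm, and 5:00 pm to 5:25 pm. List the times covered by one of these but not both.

A \ B = 12:35 pm–1:20 pm, 3:30 pm–3:55 pm.
B \ A = 5:15 am–5:50 am, 8:10 am–9:55 am, 5:00 pm–5:25 pm.
Union of the two gives the symmetric difference.

5:15 am–5:50 am, 8:10 am–9:55 am, 12:35 pm–1:20 pm, 3:30 pm–3:55 pm, 5:00 pm–5:25 pm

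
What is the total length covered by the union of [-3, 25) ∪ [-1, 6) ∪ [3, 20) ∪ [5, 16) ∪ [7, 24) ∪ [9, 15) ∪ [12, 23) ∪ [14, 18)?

Merged: [-3, 25).
Length: 28.

28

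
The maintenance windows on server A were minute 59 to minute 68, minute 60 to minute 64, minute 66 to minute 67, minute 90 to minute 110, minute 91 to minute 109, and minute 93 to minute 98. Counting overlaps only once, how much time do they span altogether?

Merged: minute 59 to minute 68, minute 90 to minute 110.
Lengths: 9 minutes + 20 minutes = 29 minutes.

29 minutes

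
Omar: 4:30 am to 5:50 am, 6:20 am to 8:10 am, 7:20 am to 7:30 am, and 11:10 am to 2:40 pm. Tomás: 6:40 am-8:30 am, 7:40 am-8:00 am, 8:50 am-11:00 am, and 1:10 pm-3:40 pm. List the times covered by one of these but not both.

A, merged: 4:30 am-5:50 am, 6:20 am-8:10 am, 11:10 am-2:40 pm.
B, merged: 6:40 am-8:30 am, 8:50 am-11:00 am, 1:10 pm-3:40 pm.
Only in the first: 4:30 am-5:50 am, 6:20 am-6:40 am, 11:10 am-1:10 pm.
Only in the second: 8:10 am-8:30 am, 8:50 am-11:00 am, 2:40 pm-3:40 pm.
Together these are the periods covered by exactly one.

4:30 am-5:50 am, 6:20 am-6:40 am, 8:10 am-8:30 am, 8:50 am-11:00 am, 11:10 am-1:10 pm, 2:40 pm-3:40 pm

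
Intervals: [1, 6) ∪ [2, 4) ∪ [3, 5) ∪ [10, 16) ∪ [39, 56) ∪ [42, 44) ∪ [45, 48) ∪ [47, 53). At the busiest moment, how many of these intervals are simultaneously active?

3

At 3, 3 of the intervals are simultaneously active.
No point has more.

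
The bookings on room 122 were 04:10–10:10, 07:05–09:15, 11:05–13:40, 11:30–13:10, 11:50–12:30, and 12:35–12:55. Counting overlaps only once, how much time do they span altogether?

Merged: 04:10-10:10, 11:05-13:40.
Lengths: 6 h + 2 h 35 min = 8 h 35 min.

8 h 35 min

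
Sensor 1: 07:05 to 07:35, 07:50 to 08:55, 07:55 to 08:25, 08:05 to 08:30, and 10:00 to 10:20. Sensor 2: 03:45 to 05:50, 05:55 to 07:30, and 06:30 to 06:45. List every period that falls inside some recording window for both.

07:05–07:30

Merge the first list: 07:05–07:35, 07:50–08:55, 10:00–10:20.
Merge the second list: 03:45–05:50, 05:55–07:30.
07:05–07:35 meets the second set on 07:05–07:30.
07:50–08:55: no overlap with the second set.
10:00–10:20: no overlap with the second set.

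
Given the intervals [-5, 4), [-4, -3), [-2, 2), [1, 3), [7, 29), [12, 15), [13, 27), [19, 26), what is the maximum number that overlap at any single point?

3

Sweep endpoints in order; track running count of active intervals.
Peak of 3 reached at 1.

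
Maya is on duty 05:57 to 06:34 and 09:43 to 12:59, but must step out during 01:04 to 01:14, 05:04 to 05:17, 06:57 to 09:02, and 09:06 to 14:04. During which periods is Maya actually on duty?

05:57–06:34

05:57–06:34: nothing removed.
09:43–12:59: entirely removed.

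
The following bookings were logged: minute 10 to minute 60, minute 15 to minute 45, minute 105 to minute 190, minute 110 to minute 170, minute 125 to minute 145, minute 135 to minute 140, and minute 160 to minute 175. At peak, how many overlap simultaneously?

Walk the sorted start/end points keeping a running depth.
The depth first hits 4 at minute 135.

4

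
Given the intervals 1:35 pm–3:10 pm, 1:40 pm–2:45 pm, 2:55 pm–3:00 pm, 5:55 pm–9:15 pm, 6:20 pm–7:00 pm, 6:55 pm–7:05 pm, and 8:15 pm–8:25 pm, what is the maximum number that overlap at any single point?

3

Sweep endpoints in order; track running count of active intervals.
Peak of 3 reached at 6:55 pm.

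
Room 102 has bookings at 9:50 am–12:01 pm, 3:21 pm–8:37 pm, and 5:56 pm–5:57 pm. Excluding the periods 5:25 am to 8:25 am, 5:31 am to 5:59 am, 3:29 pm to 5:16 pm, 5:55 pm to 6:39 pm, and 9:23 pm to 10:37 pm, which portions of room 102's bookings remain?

9:50 am–12:01 pm, 3:21 pm–3:29 pm, 5:16 pm–5:55 pm, 6:39 pm–8:37 pm

Merge the first list: 9:50 am–12:01 pm, 3:21 pm–8:37 pm.
Merge the second list: 5:25 am–8:25 am, 3:29 pm–5:16 pm, 5:55 pm–6:39 pm, 9:23 pm–10:37 pm.
9:50 am–12:01 pm is untouched.
3:21 pm–8:37 pm with B removed leaves 3:21 pm–3:29 pm, 5:16 pm–5:55 pm, 6:39 pm–8:37 pm.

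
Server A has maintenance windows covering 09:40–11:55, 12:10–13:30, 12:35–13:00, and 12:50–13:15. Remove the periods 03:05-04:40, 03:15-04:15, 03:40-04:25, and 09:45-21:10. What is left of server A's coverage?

Merge the first list: 09:40–11:55, 12:10–13:30.
Merge the second list: 03:05–04:40, 09:45–21:10.
09:40–11:55 \ B = 09:40–09:45.
12:10–13:30: entirely removed.

09:40–09:45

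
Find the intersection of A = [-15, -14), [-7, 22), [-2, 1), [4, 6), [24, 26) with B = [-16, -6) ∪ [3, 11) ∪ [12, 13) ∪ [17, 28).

[-15, -14) ∪ [-7, -6) ∪ [3, 11) ∪ [12, 13) ∪ [17, 22) ∪ [24, 26)

A, merged: [-15, -14), [-7, 22), [24, 26).
[-15, -14) overlaps B on [-15, -14).
[-7, 22) overlaps B on [-7, -6), [3, 11), [12, 13), [17, 22).
[24, 26) overlaps B on [24, 26).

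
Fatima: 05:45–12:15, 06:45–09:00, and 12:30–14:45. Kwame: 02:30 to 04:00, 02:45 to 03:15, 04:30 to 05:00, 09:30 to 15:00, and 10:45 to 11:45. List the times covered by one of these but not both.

First set merges to 05:45–12:15, 12:30–14:45.
Second set merges to 02:30–04:00, 04:30–05:00, 09:30–15:00.
A \ B = 05:45–09:30.
B \ A = 02:30–04:00, 04:30–05:00, 12:15–12:30, 14:45–15:00.
Union of the two gives the symmetric difference.

02:30–04:00, 04:30–05:00, 05:45–09:30, 12:15–12:30, 14:45–15:00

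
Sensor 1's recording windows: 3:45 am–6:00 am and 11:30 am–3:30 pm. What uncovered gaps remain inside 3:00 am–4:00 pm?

The merged coverage is 3:45 am–6:00 am, 11:30 am–3:30 pm.
Gaps within 3:00 am–4:00 pm: 3:00 am–3:45 am, 6:00 am–11:30 am, 3:30 pm–4:00 pm.

3:00 am–3:45 am, 6:00 am–11:30 am, 3:30 pm–4:00 pm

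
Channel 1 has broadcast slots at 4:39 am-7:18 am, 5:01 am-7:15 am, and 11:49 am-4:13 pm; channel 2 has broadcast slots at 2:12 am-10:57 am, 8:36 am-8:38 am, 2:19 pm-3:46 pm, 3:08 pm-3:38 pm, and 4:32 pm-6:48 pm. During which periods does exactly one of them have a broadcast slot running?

A, merged: 4:39 am-7:18 am, 11:49 am-4:13 pm.
B, merged: 2:12 am-10:57 am, 2:19 pm-3:46 pm, 4:32 pm-6:48 pm.
A but not B: 11:49 am-2:19 pm, 3:46 pm-4:13 pm.
B but not A: 2:12 am-4:39 am, 7:18 am-10:57 am, 4:32 pm-6:48 pm.
Combining gives A △ B.

2:12 am-4:39 am, 7:18 am-10:57 am, 11:49 am-2:19 pm, 3:46 pm-4:13 pm, 4:32 pm-6:48 pm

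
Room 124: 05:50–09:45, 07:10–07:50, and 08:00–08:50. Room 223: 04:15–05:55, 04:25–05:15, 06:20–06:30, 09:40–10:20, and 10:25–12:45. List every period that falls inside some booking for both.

05:50-05:55, 06:20-06:30, 09:40-09:45

First set merges to 05:50-09:45.
Second set merges to 04:15-05:55, 06:20-06:30, 09:40-10:20, 10:25-12:45.
05:50-09:45 overlaps B on 05:50-05:55, 06:20-06:30, 09:40-09:45.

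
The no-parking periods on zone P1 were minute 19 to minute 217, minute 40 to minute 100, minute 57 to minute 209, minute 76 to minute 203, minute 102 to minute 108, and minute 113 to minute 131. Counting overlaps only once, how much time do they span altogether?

198 minutes

Merged: minute 19 to minute 217.
Length: 198 minutes.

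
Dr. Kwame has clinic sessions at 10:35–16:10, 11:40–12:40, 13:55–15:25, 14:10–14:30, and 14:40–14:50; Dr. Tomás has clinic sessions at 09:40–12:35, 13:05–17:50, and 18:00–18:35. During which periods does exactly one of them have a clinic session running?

09:40–10:35, 12:35–13:05, 16:10–17:50, 18:00–18:35

A, merged: 10:35–16:10.
A \ B = 12:35–13:05.
B \ A = 09:40–10:35, 16:10–17:50, 18:00–18:35.
Union of the two gives the symmetric difference.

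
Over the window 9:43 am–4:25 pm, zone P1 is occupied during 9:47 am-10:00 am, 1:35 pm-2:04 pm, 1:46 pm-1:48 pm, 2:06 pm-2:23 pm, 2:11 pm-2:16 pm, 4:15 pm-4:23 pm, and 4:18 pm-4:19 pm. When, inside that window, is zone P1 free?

After merging, the occupied span is 9:47 am-10:00 am, 1:35 pm-2:04 pm, 2:06 pm-2:23 pm, 4:15 pm-4:23 pm.
Gaps within 9:43 am-4:25 pm: 9:43 am-9:47 am, 10:00 am-1:35 pm, 2:04 pm-2:06 pm, 2:23 pm-4:15 pm, 4:23 pm-4:25 pm.

9:43 am-9:47 am, 10:00 am-1:35 pm, 2:04 pm-2:06 pm, 2:23 pm-4:15 pm, 4:23 pm-4:25 pm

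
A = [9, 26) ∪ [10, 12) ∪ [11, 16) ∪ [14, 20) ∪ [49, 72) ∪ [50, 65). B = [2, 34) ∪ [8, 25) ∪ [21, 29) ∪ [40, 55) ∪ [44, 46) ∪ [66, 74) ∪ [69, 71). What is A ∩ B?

A, merged: [9, 26), [49, 72).
B, merged: [2, 34), [40, 55), [66, 74).
[9, 26) meets the second set on [9, 26).
[49, 72) meets the second set on [49, 55), [66, 72).

[9, 26) ∪ [49, 55) ∪ [66, 72)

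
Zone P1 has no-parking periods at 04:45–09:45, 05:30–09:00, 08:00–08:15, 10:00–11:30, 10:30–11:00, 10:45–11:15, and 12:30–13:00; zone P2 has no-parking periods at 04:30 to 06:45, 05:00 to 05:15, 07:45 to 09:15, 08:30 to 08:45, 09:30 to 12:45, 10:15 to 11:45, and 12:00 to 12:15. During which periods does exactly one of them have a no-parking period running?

First set merges to 04:45–09:45, 10:00–11:30, 12:30–13:00.
Second set merges to 04:30–06:45, 07:45–09:15, 09:30–12:45.
A but not B: 06:45–07:45, 09:15–09:30, 12:45–13:00.
B but not A: 04:30–04:45, 09:45–10:00, 11:30–12:30.
Combining gives A △ B.

04:30–04:45, 06:45–07:45, 09:15–09:30, 09:45–10:00, 11:30–12:30, 12:45–13:00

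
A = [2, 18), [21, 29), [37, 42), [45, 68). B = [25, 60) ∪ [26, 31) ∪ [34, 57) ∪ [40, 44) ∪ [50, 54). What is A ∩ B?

B, merged: [25, 60).
[2, 18) falls entirely outside B.
[21, 29) overlaps B on [25, 29).
[37, 42) overlaps B on [37, 42).
[45, 68) overlaps B on [45, 60).

[25, 29) ∪ [37, 42) ∪ [45, 60)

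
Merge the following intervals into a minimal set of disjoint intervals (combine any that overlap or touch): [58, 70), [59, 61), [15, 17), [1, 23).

Sort by start: [1, 23), [15, 17), [58, 70), [59, 61).
[15, 17) overlaps/touches [1, 23) → extend to [1, 23).
[58, 70) is disjoint → start new block.
[59, 61) overlaps/touches [58, 70) → extend to [58, 70).

[1, 23) ∪ [58, 70)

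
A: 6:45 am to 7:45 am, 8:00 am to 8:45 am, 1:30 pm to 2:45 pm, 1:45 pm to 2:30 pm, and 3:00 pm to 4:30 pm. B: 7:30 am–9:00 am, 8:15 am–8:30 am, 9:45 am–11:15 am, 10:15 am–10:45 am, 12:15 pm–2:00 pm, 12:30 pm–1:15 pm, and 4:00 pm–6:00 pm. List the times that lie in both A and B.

A, merged: 6:45 am-7:45 am, 8:00 am-8:45 am, 1:30 pm-2:45 pm, 3:00 pm-4:30 pm.
B, merged: 7:30 am-9:00 am, 9:45 am-11:15 am, 12:15 pm-2:00 pm, 4:00 pm-6:00 pm.
6:45 am-7:45 am ∩ B → 7:30 am-7:45 am.
8:00 am-8:45 am ∩ B → 8:00 am-8:45 am.
1:30 pm-2:45 pm ∩ B → 1:30 pm-2:00 pm.
3:00 pm-4:30 pm ∩ B → 4:00 pm-4:30 pm.

7:30 am-7:45 am, 8:00 am-8:45 am, 1:30 pm-2:00 pm, 4:00 pm-4:30 pm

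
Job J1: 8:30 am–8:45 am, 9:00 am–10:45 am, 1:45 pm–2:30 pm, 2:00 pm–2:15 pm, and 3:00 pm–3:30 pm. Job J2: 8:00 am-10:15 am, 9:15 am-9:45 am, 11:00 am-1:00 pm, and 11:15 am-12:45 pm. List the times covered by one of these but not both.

8:00 am–8:30 am, 8:45 am–9:00 am, 10:15 am–10:45 am, 11:00 am–1:00 pm, 1:45 pm–2:30 pm, 3:00 pm–3:30 pm

Merge the first list: 8:30 am–8:45 am, 9:00 am–10:45 am, 1:45 pm–2:30 pm, 3:00 pm–3:30 pm.
Merge the second list: 8:00 am–10:15 am, 11:00 am–1:00 pm.
A but not B: 10:15 am–10:45 am, 1:45 pm–2:30 pm, 3:00 pm–3:30 pm.
B but not A: 8:00 am–8:30 am, 8:45 am–9:00 am, 11:00 am–1:00 pm.
Combining gives A △ B.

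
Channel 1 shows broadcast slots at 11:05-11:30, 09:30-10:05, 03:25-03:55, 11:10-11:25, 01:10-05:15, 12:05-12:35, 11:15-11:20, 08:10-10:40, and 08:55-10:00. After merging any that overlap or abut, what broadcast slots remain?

Sort by start: 01:10–05:15, 03:25–03:55, 08:10–10:40, 08:55–10:00, 09:30–10:05, 11:05–11:30, 11:10–11:25, 11:15–11:20, 12:05–12:35.
03:25–03:55 overlaps/touches 01:10–05:15 → extend to 01:10–05:15.
08:10–10:40 is disjoint → start new block.
08:55–10:00 overlaps/touches 08:10–10:40 → extend to 08:10–10:40.
09:30–10:05 overlaps/touches 08:10–10:40 → extend to 08:10–10:40.
11:05–11:30 is disjoint → start new block.
11:10–11:25 overlaps/touches 11:05–11:30 → extend to 11:05–11:30.
11:15–11:20 overlaps/touches 11:05–11:30 → extend to 11:05–11:30.
12:05–12:35 is disjoint → start new block.

01:10–05:15, 08:10–10:40, 11:05–11:30, 12:05–12:35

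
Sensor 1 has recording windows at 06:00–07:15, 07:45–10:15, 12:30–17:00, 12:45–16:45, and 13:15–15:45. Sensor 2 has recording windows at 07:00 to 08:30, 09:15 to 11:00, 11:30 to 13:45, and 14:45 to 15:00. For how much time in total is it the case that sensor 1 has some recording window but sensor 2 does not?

A, merged: 06:00–07:15, 07:45–10:15, 12:30–17:00.
A \ B = 06:00–07:00, 08:30–09:15, 13:45–14:45, 15:00–17:00.
Total: 1 h + 45 min + 1 h + 2 h = 4 h 45 min.

4 h 45 min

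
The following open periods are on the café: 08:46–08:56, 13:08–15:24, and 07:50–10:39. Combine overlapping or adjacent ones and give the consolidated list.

Sort by start: 07:50–10:39, 08:46–08:56, 13:08–15:24.
08:46–08:56 overlaps/touches 07:50–10:39 → extend to 07:50–10:39.
13:08–15:24 is disjoint → start new block.

07:50–10:39, 13:08–15:24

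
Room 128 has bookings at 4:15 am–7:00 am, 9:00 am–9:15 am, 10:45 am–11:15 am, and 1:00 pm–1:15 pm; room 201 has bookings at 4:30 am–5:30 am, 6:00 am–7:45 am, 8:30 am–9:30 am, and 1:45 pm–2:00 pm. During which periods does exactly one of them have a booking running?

4:15 am–4:30 am, 5:30 am–6:00 am, 7:00 am–7:45 am, 8:30 am–9:00 am, 9:15 am–9:30 am, 10:45 am–11:15 am, 1:00 pm–1:15 pm, 1:45 pm–2:00 pm

A but not B: 4:15 am–4:30 am, 5:30 am–6:00 am, 10:45 am–11:15 am, 1:00 pm–1:15 pm.
B but not A: 7:00 am–7:45 am, 8:30 am–9:00 am, 9:15 am–9:30 am, 1:45 pm–2:00 pm.
Combining gives A △ B.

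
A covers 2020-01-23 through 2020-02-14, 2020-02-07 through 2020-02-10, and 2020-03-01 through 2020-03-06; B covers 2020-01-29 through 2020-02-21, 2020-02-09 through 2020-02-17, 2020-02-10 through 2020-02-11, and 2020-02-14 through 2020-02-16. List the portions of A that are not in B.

2020-01-23 through 2020-01-28, 2020-03-01 through 2020-03-06

Merge the first list: 2020-01-23 through 2020-02-14, 2020-03-01 through 2020-03-06.
Merge the second list: 2020-01-29 through 2020-02-21.
2020-01-23 through 2020-02-14 minus B → 2020-01-23 through 2020-01-28.
2020-03-01 through 2020-03-06: no B overlap → unchanged.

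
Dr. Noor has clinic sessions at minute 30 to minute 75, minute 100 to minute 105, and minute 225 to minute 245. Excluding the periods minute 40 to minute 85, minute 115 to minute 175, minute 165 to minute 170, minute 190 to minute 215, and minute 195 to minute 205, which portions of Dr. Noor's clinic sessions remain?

B, merged: minute 40 to minute 85, minute 115 to minute 175, minute 190 to minute 215.
minute 30 to minute 75 minus B → minute 30 to minute 40.
minute 100 to minute 105: no B overlap → unchanged.
minute 225 to minute 245: no B overlap → unchanged.

minute 30 to minute 40, minute 100 to minute 105, minute 225 to minute 245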